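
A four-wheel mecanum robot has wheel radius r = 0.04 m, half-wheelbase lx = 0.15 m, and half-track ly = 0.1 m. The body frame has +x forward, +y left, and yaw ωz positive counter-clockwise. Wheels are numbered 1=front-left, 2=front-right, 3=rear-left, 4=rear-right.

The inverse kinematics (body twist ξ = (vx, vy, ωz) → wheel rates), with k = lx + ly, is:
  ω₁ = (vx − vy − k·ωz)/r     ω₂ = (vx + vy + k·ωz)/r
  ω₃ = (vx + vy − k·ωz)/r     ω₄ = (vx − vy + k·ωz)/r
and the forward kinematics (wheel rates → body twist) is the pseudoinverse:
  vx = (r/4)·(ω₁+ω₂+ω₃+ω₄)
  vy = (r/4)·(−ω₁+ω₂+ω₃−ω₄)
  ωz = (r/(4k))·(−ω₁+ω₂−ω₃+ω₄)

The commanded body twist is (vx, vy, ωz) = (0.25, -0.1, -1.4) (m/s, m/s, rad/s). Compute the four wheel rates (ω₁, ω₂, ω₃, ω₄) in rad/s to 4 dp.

k = lx + ly = 0.15 + 0.1 = 0.2500;  k·ωz = 0.2500·-1.4 = -0.3500
ω₁ (FL) = (vx − vy − k·ωz)/r = 0.7000/0.04 = 17.5000
ω₂ (FR) = (vx + vy + k·ωz)/r = -0.2000/0.04 = -5.0000
ω₃ (RL) = (vx + vy − k·ωz)/r = 0.5000/0.04 = 12.5000
ω₄ (RR) = (vx − vy + k·ωz)/r = 0.0000/0.04 = 0.0000

(17.5000, -5.0000, 12.5000, 0.0000)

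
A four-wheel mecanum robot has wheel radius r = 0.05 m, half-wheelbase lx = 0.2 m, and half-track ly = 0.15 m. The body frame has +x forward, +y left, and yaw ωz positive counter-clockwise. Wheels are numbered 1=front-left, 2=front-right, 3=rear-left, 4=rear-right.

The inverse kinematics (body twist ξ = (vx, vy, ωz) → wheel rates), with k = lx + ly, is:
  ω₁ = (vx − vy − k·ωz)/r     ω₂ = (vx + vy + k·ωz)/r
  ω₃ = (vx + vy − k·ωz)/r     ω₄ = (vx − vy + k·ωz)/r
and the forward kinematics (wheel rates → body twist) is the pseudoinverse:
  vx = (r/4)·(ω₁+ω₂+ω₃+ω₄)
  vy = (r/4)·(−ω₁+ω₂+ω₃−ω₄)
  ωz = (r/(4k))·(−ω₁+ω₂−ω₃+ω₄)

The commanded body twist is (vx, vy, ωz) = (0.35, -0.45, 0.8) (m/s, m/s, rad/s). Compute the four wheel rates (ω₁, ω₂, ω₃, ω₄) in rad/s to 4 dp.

(10.4000, 3.6000, -7.6000, 21.6000)

k = lx + ly = 0.2 + 0.15 = 0.3500;  k·ωz = 0.3500·0.8 = 0.2800
ω₁ (FL) = (vx − vy − k·ωz)/r = 0.5200/0.05 = 10.4000
ω₂ (FR) = (vx + vy + k·ωz)/r = 0.1800/0.05 = 3.6000
ω₃ (RL) = (vx + vy − k·ωz)/r = -0.3800/0.05 = -7.6000
ω₄ (RR) = (vx − vy + k·ωz)/r = 1.0800/0.05 = 21.6000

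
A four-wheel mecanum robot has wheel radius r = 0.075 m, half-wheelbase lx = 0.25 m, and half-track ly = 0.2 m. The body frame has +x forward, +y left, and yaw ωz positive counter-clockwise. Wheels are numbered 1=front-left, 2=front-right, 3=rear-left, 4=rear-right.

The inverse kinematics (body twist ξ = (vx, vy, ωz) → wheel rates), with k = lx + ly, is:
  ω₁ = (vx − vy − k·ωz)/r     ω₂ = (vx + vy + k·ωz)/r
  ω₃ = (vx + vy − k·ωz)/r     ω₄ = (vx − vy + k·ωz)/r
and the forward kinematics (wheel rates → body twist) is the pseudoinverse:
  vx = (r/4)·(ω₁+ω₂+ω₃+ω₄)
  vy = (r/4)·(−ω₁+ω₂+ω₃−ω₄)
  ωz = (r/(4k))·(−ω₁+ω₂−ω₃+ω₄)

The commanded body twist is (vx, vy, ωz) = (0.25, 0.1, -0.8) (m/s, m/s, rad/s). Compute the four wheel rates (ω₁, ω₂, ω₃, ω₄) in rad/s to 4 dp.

(6.8000, -0.1333, 9.4667, -2.8000)

k = lx + ly = 0.25 + 0.2 = 0.4500;  k·ωz = 0.4500·-0.8 = -0.3600
ω₁ (FL) = (vx − vy − k·ωz)/r = 0.5100/0.075 = 6.8000
ω₂ (FR) = (vx + vy + k·ωz)/r = -0.0100/0.075 = -0.1333
ω₃ (RL) = (vx + vy − k·ωz)/r = 0.7100/0.075 = 9.4667
ω₄ (RR) = (vx − vy + k·ωz)/r = -0.2100/0.075 = -2.8000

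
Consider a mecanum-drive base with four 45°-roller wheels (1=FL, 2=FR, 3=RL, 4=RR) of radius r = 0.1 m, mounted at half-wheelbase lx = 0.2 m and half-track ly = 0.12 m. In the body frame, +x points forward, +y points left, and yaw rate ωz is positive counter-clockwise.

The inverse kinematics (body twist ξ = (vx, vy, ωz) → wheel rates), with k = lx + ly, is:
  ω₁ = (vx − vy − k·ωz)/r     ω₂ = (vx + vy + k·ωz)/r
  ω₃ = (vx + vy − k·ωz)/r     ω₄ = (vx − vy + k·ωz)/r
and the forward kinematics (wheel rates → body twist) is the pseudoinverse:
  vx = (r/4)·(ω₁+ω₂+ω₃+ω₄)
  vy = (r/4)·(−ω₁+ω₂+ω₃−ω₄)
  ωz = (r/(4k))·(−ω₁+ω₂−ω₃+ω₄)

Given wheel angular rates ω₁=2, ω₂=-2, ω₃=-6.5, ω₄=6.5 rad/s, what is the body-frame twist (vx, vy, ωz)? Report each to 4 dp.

(0.0000, -0.4250, 0.7031)

k = lx + ly = 0.2 + 0.12 = 0.3200
ω₁+ω₂+ω₃+ω₄ = 0.0000  →  vx = (0.1/4)·0.0000 = 0.0000
−ω₁+ω₂+ω₃−ω₄ = -17.0000  →  vy = (0.1/4)·-17.0000 = -0.4250
−ω₁+ω₂−ω₃+ω₄ = 9.0000  →  ωz = (0.1/1.2800)·9.0000 = 0.7031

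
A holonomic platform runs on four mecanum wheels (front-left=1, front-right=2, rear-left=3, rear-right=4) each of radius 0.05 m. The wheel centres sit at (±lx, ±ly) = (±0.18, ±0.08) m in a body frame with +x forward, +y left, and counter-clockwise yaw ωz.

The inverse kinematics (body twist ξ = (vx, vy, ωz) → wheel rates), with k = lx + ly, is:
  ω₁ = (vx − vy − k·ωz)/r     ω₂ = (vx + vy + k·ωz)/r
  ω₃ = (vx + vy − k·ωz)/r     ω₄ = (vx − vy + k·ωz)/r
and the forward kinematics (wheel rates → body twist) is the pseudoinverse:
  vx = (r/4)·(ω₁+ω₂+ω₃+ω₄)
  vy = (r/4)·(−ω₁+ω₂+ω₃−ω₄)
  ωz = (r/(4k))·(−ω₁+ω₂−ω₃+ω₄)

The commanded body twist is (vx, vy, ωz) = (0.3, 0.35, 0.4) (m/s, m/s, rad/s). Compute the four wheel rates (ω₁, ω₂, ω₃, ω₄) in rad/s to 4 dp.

k = lx + ly = 0.18 + 0.08 = 0.2600;  k·ωz = 0.2600·0.4 = 0.1040
ω₁ (FL) = (vx − vy − k·ωz)/r = -0.1540/0.05 = -3.0800
ω₂ (FR) = (vx + vy + k·ωz)/r = 0.7540/0.05 = 15.0800
ω₃ (RL) = (vx + vy − k·ωz)/r = 0.5460/0.05 = 10.9200
ω₄ (RR) = (vx − vy + k·ωz)/r = 0.0540/0.05 = 1.0800

(-3.0800, 15.0800, 10.9200, 1.0800)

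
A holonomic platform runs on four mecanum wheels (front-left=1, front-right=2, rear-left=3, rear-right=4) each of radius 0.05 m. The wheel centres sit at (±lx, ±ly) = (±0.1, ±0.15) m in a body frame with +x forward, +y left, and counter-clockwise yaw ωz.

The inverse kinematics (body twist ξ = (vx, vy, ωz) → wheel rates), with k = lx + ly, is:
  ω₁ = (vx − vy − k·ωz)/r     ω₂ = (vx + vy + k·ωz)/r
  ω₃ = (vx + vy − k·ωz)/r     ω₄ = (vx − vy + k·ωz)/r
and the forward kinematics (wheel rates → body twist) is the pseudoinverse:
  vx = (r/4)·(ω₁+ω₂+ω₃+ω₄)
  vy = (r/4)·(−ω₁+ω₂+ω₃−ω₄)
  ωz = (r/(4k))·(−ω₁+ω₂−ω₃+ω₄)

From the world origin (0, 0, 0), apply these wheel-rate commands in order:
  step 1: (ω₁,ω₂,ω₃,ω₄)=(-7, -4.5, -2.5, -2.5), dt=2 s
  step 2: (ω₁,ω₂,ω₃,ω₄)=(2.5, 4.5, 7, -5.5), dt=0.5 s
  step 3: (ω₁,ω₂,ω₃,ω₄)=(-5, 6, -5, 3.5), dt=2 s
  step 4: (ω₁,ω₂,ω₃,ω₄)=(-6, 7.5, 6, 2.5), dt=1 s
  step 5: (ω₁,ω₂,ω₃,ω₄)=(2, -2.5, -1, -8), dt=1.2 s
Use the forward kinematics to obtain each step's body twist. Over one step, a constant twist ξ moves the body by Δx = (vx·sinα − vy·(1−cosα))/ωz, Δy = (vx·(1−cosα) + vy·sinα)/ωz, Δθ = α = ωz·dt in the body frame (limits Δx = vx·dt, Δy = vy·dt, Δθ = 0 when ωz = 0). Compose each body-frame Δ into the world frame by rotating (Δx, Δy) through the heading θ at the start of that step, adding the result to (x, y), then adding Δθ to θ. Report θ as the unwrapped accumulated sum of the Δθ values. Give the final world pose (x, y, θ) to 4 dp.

(-0.6291, -0.0320, 1.7475)

step 1: ξ=(vx,vy,ωz)=(-0.2063, 0.0313, 0.1250), dt=2.0 → body Δ=(-0.4160, 0.0106, 0.2500) → world pose (-0.4160, 0.0106, 0.2500)
step 2: ξ=(vx,vy,ωz)=(0.1063, 0.1813, -0.5250), dt=0.5 → body Δ=(0.0643, 0.0827, -0.2625) → world pose (-0.3741, 0.1066, -0.0125)
step 3: ξ=(vx,vy,ωz)=(-0.0062, 0.0313, 0.9750), dt=2.0 → body Δ=(-0.0499, 0.0210, 1.9500) → world pose (-0.4237, 0.1282, 1.9375)
step 4: ξ=(vx,vy,ωz)=(0.1250, 0.2125, 0.5000), dt=1.0 → body Δ=(0.0678, 0.2344, 0.5000) → world pose (-0.6668, 0.1075, 2.4375)
step 5: ξ=(vx,vy,ωz)=(-0.1188, 0.0312, -0.5750), dt=1.2 → body Δ=(-0.1190, 0.0818, -0.6900) → world pose (-0.6291, -0.0320, 1.7475)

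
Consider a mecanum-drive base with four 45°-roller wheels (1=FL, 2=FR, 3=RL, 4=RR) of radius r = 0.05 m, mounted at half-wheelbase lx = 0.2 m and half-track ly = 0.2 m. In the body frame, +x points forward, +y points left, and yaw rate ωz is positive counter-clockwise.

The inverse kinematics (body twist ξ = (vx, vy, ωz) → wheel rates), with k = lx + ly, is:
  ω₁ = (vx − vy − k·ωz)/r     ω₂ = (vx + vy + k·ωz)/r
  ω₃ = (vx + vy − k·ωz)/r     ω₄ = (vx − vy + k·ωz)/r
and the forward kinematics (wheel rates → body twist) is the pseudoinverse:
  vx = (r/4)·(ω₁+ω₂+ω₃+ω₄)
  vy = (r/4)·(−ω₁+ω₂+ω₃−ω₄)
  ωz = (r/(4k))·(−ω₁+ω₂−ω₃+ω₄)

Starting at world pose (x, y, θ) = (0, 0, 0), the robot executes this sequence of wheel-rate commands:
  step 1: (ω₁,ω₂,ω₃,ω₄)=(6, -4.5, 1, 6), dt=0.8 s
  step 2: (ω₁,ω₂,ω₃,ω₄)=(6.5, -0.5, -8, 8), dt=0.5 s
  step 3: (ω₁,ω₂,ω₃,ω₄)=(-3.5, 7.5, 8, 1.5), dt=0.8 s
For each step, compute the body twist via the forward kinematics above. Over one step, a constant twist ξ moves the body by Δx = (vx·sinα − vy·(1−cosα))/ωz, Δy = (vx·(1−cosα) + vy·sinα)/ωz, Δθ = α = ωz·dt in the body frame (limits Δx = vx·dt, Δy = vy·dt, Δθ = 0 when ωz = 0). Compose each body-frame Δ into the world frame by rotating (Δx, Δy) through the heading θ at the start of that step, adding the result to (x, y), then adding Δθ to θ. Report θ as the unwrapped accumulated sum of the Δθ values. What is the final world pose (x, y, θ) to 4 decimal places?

step 1: ξ=(vx,vy,ωz)=(0.1063, -0.1938, -0.1719), dt=0.8 → body Δ=(0.0741, -0.1603, -0.1375) → world pose (0.0741, -0.1603, -0.1375)
step 2: ξ=(vx,vy,ωz)=(0.0750, -0.2875, 0.2812), dt=0.5 → body Δ=(0.0475, -0.1406, 0.1406) → world pose (0.1018, -0.3062, 0.0031)
step 3: ξ=(vx,vy,ωz)=(0.1688, 0.2188, 0.1406), dt=0.8 → body Δ=(0.1249, 0.1822, 0.1125) → world pose (0.2261, -0.1236, 0.1156)

(0.2261, -0.1236, 0.1156)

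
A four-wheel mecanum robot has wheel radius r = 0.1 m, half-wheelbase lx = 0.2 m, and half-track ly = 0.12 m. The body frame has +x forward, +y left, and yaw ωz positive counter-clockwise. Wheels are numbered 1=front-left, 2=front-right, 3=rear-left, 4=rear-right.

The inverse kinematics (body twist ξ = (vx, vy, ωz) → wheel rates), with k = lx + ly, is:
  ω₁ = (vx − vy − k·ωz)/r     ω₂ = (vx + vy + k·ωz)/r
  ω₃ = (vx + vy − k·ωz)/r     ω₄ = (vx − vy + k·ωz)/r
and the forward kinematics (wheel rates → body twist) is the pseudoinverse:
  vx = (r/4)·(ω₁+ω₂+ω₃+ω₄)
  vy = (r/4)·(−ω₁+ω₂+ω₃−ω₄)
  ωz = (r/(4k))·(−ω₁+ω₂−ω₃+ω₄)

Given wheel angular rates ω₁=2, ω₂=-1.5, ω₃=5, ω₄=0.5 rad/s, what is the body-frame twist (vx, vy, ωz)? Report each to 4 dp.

k = lx + ly = 0.2 + 0.12 = 0.3200
ω₁+ω₂+ω₃+ω₄ = 6.0000  →  vx = (0.1/4)·6.0000 = 0.1500
−ω₁+ω₂+ω₃−ω₄ = 1.0000  →  vy = (0.1/4)·1.0000 = 0.0250
−ω₁+ω₂−ω₃+ω₄ = -8.0000  →  ωz = (0.1/1.2800)·-8.0000 = -0.6250

(0.1500, 0.0250, -0.6250)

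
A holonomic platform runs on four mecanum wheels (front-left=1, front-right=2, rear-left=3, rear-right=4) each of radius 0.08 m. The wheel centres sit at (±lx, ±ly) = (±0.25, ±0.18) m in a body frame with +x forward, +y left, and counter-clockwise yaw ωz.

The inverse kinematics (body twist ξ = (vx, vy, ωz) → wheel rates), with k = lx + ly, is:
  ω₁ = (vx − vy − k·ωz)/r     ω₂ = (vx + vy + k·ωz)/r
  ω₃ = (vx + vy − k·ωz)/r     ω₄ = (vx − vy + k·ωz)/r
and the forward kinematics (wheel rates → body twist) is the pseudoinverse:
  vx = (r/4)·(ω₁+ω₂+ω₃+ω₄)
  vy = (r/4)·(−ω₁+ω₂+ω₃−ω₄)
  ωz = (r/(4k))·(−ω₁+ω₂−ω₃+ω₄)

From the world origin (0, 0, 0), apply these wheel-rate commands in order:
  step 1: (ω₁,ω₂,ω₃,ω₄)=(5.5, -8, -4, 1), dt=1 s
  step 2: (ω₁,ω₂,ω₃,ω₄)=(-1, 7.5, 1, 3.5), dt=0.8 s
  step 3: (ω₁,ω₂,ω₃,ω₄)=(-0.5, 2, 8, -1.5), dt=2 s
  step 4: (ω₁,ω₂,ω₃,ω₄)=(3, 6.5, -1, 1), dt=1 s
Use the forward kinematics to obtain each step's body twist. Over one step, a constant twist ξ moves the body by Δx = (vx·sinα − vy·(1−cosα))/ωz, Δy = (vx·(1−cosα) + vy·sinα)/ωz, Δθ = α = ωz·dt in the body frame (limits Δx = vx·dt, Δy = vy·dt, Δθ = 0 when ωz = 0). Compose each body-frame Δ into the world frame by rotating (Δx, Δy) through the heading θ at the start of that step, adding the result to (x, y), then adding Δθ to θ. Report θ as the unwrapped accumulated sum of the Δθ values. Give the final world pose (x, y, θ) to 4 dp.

(0.6342, 0.0077, -0.3814)

step 1: ξ=(vx,vy,ωz)=(-0.1100, -0.3700, -0.3953), dt=1.0 → body Δ=(-0.1793, -0.3390, -0.3953) → world pose (-0.1793, -0.3390, -0.3953)
step 2: ξ=(vx,vy,ωz)=(0.2200, 0.1200, 0.5116), dt=0.8 → body Δ=(0.1518, 0.1289, 0.4093) → world pose (0.0103, -0.2785, 0.0140)
step 3: ξ=(vx,vy,ωz)=(0.1600, 0.2400, -0.3256), dt=2.0 → body Δ=(0.4487, 0.3462, -0.6512) → world pose (0.4541, 0.0740, -0.6372)
step 4: ξ=(vx,vy,ωz)=(0.1900, 0.0300, 0.2558), dt=1.0 → body Δ=(0.1841, 0.0538, 0.2558) → world pose (0.6342, 0.0077, -0.3814)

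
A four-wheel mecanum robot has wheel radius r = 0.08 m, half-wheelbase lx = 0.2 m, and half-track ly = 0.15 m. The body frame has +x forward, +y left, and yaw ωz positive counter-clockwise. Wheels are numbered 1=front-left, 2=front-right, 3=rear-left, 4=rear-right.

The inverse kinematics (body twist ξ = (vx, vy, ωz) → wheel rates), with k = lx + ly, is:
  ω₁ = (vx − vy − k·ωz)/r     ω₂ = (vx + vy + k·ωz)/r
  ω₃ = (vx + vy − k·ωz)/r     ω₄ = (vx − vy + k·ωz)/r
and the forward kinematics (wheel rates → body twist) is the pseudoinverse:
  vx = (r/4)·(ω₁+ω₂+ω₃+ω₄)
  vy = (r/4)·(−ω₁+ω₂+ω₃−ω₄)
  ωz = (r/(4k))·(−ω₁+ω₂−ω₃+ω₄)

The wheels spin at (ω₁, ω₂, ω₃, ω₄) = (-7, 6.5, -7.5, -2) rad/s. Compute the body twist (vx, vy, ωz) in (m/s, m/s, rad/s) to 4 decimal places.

k = lx + ly = 0.2 + 0.15 = 0.3500
ω₁+ω₂+ω₃+ω₄ = -10.0000  →  vx = (0.08/4)·-10.0000 = -0.2000
−ω₁+ω₂+ω₃−ω₄ = 8.0000  →  vy = (0.08/4)·8.0000 = 0.1600
−ω₁+ω₂−ω₃+ω₄ = 19.0000  →  ωz = (0.08/1.4000)·19.0000 = 1.0857

(-0.2000, 0.1600, 1.0857)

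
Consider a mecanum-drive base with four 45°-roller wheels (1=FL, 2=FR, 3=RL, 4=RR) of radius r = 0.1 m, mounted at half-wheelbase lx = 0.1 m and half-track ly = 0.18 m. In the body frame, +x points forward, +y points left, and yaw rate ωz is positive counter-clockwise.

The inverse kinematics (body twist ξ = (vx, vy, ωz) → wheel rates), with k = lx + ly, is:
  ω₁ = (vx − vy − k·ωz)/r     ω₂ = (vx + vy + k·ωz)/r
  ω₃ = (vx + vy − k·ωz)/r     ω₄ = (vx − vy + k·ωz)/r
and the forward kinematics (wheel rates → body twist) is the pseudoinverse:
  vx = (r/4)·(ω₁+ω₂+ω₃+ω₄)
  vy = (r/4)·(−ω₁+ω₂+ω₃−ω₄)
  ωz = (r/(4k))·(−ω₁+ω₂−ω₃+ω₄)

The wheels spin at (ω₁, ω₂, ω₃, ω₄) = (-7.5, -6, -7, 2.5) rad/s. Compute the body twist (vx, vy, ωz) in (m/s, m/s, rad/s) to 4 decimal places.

(-0.4500, -0.2000, 0.9821)

k = lx + ly = 0.1 + 0.18 = 0.2800
ω₁+ω₂+ω₃+ω₄ = -18.0000  →  vx = (0.1/4)·-18.0000 = -0.4500
−ω₁+ω₂+ω₃−ω₄ = -8.0000  →  vy = (0.1/4)·-8.0000 = -0.2000
−ω₁+ω₂−ω₃+ω₄ = 11.0000  →  ωz = (0.1/1.1200)·11.0000 = 0.9821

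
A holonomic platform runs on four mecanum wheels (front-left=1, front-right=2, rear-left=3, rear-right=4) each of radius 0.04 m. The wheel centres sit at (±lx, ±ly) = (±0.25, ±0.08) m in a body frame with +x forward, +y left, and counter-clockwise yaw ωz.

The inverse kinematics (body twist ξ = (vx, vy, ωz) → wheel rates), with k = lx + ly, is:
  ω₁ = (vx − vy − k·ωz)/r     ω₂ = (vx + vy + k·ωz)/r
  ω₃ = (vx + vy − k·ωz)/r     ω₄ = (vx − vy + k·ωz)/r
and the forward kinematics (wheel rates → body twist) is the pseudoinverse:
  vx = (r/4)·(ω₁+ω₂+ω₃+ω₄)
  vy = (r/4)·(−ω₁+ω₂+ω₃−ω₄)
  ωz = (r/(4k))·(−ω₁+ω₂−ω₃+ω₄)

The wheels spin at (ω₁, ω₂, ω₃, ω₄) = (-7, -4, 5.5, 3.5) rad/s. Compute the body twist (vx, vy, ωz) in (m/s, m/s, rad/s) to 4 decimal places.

(-0.0200, 0.0500, 0.0303)

k = lx + ly = 0.25 + 0.08 = 0.3300
ω₁+ω₂+ω₃+ω₄ = -2.0000  →  vx = (0.04/4)·-2.0000 = -0.0200
−ω₁+ω₂+ω₃−ω₄ = 5.0000  →  vy = (0.04/4)·5.0000 = 0.0500
−ω₁+ω₂−ω₃+ω₄ = 1.0000  →  ωz = (0.04/1.3200)·1.0000 = 0.0303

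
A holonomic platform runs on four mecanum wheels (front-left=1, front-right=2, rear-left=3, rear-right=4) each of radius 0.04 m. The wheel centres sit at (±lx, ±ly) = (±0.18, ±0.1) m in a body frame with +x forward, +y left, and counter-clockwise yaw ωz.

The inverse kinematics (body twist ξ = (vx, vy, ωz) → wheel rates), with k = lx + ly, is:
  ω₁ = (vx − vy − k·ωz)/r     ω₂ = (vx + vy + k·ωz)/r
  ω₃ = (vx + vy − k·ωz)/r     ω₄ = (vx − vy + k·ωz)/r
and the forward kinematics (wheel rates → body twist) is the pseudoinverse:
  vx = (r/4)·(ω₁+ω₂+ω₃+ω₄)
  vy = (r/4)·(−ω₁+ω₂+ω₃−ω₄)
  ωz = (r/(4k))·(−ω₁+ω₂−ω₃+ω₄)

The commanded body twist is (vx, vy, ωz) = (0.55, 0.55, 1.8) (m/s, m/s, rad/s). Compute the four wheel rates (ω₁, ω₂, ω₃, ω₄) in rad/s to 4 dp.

(-12.6000, 40.1000, 14.9000, 12.6000)

k = lx + ly = 0.18 + 0.1 = 0.2800;  k·ωz = 0.2800·1.8 = 0.5040
ω₁ (FL) = (vx − vy − k·ωz)/r = -0.5040/0.04 = -12.6000
ω₂ (FR) = (vx + vy + k·ωz)/r = 1.6040/0.04 = 40.1000
ω₃ (RL) = (vx + vy − k·ωz)/r = 0.5960/0.04 = 14.9000
ω₄ (RR) = (vx − vy + k·ωz)/r = 0.5040/0.04 = 12.6000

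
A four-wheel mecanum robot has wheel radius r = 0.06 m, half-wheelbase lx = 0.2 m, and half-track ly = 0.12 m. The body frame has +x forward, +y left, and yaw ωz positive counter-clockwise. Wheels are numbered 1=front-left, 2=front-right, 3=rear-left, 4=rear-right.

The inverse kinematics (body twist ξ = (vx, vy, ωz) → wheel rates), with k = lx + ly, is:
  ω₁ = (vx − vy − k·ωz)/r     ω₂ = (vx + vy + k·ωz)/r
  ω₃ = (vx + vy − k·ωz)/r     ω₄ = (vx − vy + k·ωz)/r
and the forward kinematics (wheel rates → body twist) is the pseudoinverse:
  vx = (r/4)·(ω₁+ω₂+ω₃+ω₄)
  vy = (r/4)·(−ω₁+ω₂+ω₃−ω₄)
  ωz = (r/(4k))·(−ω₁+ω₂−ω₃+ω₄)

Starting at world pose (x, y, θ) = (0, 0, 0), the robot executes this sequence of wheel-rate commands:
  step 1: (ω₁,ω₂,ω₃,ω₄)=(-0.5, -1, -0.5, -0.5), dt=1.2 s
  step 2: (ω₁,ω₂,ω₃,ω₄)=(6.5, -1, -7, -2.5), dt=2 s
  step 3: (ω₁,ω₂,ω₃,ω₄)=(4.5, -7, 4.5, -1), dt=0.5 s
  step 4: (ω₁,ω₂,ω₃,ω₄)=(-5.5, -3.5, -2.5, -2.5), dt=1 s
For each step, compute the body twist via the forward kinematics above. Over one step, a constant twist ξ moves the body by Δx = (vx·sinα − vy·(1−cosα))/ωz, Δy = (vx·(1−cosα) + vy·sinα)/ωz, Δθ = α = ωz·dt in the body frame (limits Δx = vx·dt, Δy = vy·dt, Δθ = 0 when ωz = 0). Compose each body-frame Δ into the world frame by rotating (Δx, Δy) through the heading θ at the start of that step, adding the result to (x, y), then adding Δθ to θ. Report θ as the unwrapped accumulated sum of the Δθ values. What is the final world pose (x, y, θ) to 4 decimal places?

step 1: ξ=(vx,vy,ωz)=(-0.0375, -0.0075, -0.0234), dt=1.2 → body Δ=(-0.0451, -0.0084, -0.0281) → world pose (-0.0451, -0.0084, -0.0281)
step 2: ξ=(vx,vy,ωz)=(-0.0600, -0.1800, -0.1406), dt=2.0 → body Δ=(-0.1687, -0.3385, -0.2812) → world pose (-0.2233, -0.3420, -0.3094)
step 3: ξ=(vx,vy,ωz)=(0.0150, -0.0900, -0.7969), dt=0.5 → body Δ=(-0.0015, -0.0453, -0.3984) → world pose (-0.2386, -0.3847, -0.7078)
step 4: ξ=(vx,vy,ωz)=(-0.2100, 0.0300, 0.0938), dt=1.0 → body Δ=(-0.2111, 0.0201, 0.0938) → world pose (-0.3859, -0.2321, -0.6141)

(-0.3859, -0.2321, -0.6141)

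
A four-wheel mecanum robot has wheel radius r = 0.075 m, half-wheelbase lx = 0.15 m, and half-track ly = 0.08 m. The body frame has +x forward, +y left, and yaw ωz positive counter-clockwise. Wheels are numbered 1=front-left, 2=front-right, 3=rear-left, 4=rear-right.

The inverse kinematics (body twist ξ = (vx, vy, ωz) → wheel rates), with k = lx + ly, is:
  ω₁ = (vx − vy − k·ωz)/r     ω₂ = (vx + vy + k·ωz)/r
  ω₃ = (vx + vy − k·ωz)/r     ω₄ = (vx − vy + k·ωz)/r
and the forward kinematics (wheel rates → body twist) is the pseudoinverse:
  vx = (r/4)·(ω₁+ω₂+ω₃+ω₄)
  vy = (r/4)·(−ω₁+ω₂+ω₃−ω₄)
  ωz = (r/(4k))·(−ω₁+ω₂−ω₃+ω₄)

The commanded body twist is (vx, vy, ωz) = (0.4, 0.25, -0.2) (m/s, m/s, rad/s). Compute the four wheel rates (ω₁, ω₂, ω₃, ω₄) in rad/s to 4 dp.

(2.6133, 8.0533, 9.2800, 1.3867)

k = lx + ly = 0.15 + 0.08 = 0.2300;  k·ωz = 0.2300·-0.2 = -0.0460
ω₁ (FL) = (vx − vy − k·ωz)/r = 0.1960/0.075 = 2.6133
ω₂ (FR) = (vx + vy + k·ωz)/r = 0.6040/0.075 = 8.0533
ω₃ (RL) = (vx + vy − k·ωz)/r = 0.6960/0.075 = 9.2800
ω₄ (RR) = (vx − vy + k·ωz)/r = 0.1040/0.075 = 1.3867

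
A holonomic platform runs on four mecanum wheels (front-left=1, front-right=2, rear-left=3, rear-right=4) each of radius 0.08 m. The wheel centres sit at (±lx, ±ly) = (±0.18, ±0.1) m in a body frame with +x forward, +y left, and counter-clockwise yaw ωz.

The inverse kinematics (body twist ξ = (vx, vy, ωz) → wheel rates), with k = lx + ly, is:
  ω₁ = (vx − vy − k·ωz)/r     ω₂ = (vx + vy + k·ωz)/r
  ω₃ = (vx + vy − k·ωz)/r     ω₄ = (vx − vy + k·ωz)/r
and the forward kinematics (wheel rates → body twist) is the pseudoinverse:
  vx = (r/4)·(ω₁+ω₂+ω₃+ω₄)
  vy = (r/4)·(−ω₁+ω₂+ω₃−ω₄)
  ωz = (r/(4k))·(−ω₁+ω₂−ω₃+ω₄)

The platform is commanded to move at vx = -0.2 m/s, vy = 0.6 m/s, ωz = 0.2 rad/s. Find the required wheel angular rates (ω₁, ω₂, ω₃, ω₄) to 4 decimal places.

k = lx + ly = 0.18 + 0.1 = 0.2800;  k·ωz = 0.2800·0.2 = 0.0560
ω₁ (FL) = (vx − vy − k·ωz)/r = -0.8560/0.08 = -10.7000
ω₂ (FR) = (vx + vy + k·ωz)/r = 0.4560/0.08 = 5.7000
ω₃ (RL) = (vx + vy − k·ωz)/r = 0.3440/0.08 = 4.3000
ω₄ (RR) = (vx − vy + k·ωz)/r = -0.7440/0.08 = -9.3000

(-10.7000, 5.7000, 4.3000, -9.3000)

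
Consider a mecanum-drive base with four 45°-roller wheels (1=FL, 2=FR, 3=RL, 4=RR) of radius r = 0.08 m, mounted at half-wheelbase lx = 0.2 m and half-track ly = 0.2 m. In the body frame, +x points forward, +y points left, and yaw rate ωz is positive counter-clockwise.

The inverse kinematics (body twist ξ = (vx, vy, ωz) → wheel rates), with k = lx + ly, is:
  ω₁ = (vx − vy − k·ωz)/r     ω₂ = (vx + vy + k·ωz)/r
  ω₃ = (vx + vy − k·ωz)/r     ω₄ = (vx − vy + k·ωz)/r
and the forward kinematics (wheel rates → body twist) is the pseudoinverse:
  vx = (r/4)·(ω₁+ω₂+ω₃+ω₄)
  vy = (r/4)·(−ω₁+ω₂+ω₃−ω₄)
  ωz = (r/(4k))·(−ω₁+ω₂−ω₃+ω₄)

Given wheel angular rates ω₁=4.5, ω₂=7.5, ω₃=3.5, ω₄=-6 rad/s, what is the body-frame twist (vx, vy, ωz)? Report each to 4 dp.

(0.1900, 0.2500, -0.3250)

k = lx + ly = 0.2 + 0.2 = 0.4000
ω₁+ω₂+ω₃+ω₄ = 9.5000  →  vx = (0.08/4)·9.5000 = 0.1900
−ω₁+ω₂+ω₃−ω₄ = 12.5000  →  vy = (0.08/4)·12.5000 = 0.2500
−ω₁+ω₂−ω₃+ω₄ = -6.5000  →  ωz = (0.08/1.6000)·-6.5000 = -0.3250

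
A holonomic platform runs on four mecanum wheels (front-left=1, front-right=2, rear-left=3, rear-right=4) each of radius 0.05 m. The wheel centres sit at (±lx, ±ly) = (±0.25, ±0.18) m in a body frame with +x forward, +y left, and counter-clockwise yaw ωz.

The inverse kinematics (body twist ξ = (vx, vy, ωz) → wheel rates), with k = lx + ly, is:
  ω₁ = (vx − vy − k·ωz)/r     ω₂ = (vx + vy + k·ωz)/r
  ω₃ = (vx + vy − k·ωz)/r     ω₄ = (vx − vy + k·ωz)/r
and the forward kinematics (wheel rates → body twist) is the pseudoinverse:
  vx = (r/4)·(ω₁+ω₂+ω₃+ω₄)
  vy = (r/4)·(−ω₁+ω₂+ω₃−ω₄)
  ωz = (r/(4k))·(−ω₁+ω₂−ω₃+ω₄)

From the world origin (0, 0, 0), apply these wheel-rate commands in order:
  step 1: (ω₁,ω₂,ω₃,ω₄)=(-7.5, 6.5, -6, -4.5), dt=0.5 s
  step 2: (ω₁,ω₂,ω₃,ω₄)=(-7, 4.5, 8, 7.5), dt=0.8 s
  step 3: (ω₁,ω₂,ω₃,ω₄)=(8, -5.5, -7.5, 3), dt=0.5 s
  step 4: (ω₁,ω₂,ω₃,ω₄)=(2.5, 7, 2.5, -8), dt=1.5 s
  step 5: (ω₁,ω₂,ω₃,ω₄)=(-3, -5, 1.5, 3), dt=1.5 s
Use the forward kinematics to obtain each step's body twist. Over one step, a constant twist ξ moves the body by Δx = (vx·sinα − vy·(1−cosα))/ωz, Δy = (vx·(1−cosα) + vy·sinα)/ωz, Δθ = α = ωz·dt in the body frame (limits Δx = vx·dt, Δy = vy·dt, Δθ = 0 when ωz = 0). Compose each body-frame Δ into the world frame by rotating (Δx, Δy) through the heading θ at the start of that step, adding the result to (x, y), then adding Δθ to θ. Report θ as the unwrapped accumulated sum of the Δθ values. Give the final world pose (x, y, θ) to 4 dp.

(-0.0118, 0.3010, 0.1541)

step 1: ξ=(vx,vy,ωz)=(-0.1438, 0.1562, 0.4506), dt=0.5 → body Δ=(-0.0800, 0.0694, 0.2253) → world pose (-0.0800, 0.0694, 0.2253)
step 2: ξ=(vx,vy,ωz)=(0.1625, 0.1500, 0.3198), dt=0.8 → body Δ=(0.1133, 0.1352, 0.2558) → world pose (0.0002, 0.2265, 0.4811)
step 3: ξ=(vx,vy,ωz)=(-0.0250, -0.3000, -0.0872), dt=0.5 → body Δ=(-0.0158, -0.1497, -0.0436) → world pose (0.0555, 0.0865, 0.4375)
step 4: ξ=(vx,vy,ωz)=(0.0500, 0.1875, -0.1744), dt=1.5 → body Δ=(0.1107, 0.2683, -0.2616) → world pose (0.0421, 0.3765, 0.1759)
step 5: ξ=(vx,vy,ωz)=(-0.0437, -0.0437, -0.0145), dt=1.5 → body Δ=(-0.0663, -0.0649, -0.0218) → world pose (-0.0118, 0.3010, 0.1541)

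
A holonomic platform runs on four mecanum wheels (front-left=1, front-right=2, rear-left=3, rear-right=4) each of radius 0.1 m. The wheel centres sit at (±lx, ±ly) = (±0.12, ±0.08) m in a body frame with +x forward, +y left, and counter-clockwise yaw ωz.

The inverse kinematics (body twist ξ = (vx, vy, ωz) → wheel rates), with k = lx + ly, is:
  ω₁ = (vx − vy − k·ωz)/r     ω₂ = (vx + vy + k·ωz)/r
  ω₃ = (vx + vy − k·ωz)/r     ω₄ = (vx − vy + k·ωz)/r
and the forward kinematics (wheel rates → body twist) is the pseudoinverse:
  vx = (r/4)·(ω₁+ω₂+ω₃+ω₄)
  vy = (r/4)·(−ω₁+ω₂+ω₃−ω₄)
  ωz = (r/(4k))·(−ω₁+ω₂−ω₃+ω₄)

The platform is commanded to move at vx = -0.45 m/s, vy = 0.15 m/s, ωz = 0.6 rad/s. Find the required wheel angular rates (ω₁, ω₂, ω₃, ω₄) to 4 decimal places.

(-7.2000, -1.8000, -4.2000, -4.8000)

k = lx + ly = 0.12 + 0.08 = 0.2000;  k·ωz = 0.2000·0.6 = 0.1200
ω₁ (FL) = (vx − vy − k·ωz)/r = -0.7200/0.1 = -7.2000
ω₂ (FR) = (vx + vy + k·ωz)/r = -0.1800/0.1 = -1.8000
ω₃ (RL) = (vx + vy − k·ωz)/r = -0.4200/0.1 = -4.2000
ω₄ (RR) = (vx − vy + k·ωz)/r = -0.4800/0.1 = -4.8000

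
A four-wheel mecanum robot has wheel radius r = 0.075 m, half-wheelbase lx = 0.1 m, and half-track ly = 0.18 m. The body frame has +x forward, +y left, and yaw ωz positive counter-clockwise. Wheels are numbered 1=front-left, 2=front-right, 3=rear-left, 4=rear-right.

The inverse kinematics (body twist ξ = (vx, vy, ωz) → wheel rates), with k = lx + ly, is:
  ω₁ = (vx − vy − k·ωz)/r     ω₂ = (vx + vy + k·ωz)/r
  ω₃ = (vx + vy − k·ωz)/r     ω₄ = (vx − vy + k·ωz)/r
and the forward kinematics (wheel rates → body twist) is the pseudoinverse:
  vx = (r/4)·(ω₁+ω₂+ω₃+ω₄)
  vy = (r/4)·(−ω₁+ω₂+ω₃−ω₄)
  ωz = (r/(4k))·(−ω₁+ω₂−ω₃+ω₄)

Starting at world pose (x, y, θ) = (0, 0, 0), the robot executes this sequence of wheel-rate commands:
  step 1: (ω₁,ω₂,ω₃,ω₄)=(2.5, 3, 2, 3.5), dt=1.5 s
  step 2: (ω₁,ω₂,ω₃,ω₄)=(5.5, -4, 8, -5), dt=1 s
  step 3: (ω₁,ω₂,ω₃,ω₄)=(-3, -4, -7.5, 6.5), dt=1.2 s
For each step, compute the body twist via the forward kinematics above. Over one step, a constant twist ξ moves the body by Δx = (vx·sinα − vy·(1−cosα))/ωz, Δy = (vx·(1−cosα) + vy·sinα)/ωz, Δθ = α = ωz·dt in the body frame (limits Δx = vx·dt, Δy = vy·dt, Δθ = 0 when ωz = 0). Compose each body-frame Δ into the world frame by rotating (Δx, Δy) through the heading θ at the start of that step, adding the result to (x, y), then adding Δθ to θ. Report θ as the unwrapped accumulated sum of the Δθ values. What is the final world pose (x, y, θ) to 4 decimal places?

(0.0573, -0.0935, -0.2612)

step 1: ξ=(vx,vy,ωz)=(0.2062, -0.0188, 0.1339), dt=1.5 → body Δ=(0.3101, 0.0030, 0.2009) → world pose (0.3101, 0.0030, 0.2009)
step 2: ξ=(vx,vy,ωz)=(0.0844, 0.0656, -1.5067), dt=1.0 → body Δ=(0.0967, -0.0089, -1.5067) → world pose (0.4066, 0.0136, -1.3058)
step 3: ξ=(vx,vy,ωz)=(-0.1500, -0.2812, 0.8705), dt=1.2 → body Δ=(0.0118, -0.3652, 1.0446) → world pose (0.0573, -0.0935, -0.2612)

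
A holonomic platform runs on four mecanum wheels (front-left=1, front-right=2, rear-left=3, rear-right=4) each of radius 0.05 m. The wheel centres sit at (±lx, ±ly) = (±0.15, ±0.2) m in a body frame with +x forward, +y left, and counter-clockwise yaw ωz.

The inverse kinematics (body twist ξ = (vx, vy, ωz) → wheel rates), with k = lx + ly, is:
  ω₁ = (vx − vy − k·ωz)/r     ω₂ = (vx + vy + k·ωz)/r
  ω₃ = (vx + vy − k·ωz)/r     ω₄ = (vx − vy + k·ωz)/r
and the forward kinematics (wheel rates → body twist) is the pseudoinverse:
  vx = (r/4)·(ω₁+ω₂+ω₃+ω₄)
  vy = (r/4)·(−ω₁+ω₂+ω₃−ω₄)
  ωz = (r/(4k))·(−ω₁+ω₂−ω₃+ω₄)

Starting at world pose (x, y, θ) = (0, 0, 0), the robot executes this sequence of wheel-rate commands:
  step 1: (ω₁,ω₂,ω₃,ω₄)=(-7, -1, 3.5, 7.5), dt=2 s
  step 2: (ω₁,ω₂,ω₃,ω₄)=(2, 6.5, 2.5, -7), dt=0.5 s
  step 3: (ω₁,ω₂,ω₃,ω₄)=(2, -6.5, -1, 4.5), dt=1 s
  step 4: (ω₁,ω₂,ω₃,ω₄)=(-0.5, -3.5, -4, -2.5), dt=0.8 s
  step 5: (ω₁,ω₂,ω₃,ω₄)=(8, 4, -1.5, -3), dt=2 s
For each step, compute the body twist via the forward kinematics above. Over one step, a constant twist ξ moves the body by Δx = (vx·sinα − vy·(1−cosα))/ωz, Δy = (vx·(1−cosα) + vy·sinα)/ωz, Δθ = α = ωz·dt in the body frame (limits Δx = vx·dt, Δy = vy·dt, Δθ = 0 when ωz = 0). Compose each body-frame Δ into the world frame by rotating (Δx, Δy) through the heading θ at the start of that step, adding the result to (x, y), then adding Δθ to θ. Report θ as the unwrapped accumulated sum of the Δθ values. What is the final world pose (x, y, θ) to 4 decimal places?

(0.2264, -0.0963, 0.0821)

step 1: ξ=(vx,vy,ωz)=(0.0375, 0.0250, 0.3571), dt=2.0 → body Δ=(0.0517, 0.0715, 0.7143) → world pose (0.0517, 0.0715, 0.7143)
step 2: ξ=(vx,vy,ωz)=(0.0500, 0.1750, -0.1786), dt=0.5 → body Δ=(0.0289, 0.0863, -0.0893) → world pose (0.0170, 0.1556, 0.6250)
step 3: ξ=(vx,vy,ωz)=(-0.0125, -0.1750, -0.1071), dt=1.0 → body Δ=(-0.0218, -0.1740, -0.1071) → world pose (0.1011, 0.0017, 0.5179)
step 4: ξ=(vx,vy,ωz)=(-0.1313, -0.0563, -0.0536), dt=0.8 → body Δ=(-0.1059, -0.0427, -0.0429) → world pose (0.0302, -0.0878, 0.4750)
step 5: ξ=(vx,vy,ωz)=(0.0938, -0.0312, -0.1964), dt=2.0 → body Δ=(0.1706, -0.0973, -0.3929) → world pose (0.2264, -0.0963, 0.0821)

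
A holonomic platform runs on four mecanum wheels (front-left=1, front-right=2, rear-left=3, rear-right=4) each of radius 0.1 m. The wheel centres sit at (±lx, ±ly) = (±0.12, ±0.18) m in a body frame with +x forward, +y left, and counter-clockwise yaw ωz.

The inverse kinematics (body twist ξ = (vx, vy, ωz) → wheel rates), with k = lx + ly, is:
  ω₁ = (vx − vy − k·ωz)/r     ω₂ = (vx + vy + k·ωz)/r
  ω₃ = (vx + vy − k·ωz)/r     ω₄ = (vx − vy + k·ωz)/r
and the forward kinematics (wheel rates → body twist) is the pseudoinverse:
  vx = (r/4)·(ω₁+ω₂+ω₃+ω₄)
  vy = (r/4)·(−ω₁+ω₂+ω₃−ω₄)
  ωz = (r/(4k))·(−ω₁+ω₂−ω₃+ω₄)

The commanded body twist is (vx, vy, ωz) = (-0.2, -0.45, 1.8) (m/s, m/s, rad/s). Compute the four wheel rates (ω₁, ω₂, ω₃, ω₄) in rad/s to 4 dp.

(-2.9000, -1.1000, -11.9000, 7.9000)

k = lx + ly = 0.12 + 0.18 = 0.3000;  k·ωz = 0.3000·1.8 = 0.5400
ω₁ (FL) = (vx − vy − k·ωz)/r = -0.2900/0.1 = -2.9000
ω₂ (FR) = (vx + vy + k·ωz)/r = -0.1100/0.1 = -1.1000
ω₃ (RL) = (vx + vy − k·ωz)/r = -1.1900/0.1 = -11.9000
ω₄ (RR) = (vx − vy + k·ωz)/r = 0.7900/0.1 = 7.9000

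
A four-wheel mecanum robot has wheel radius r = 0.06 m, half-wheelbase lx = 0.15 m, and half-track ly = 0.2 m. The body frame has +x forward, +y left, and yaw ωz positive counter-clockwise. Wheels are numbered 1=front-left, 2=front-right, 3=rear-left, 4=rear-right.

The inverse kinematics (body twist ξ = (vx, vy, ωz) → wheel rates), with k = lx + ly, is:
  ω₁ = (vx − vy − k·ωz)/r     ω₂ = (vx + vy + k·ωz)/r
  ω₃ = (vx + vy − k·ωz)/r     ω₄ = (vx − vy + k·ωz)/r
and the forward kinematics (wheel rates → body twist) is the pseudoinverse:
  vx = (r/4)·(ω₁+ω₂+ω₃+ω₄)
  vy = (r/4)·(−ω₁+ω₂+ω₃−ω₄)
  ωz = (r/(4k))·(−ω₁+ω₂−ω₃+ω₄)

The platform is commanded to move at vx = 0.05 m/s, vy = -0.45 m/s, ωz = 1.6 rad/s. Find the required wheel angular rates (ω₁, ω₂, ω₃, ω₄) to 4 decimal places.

k = lx + ly = 0.15 + 0.2 = 0.3500;  k·ωz = 0.3500·1.6 = 0.5600
ω₁ (FL) = (vx − vy − k·ωz)/r = -0.0600/0.06 = -1.0000
ω₂ (FR) = (vx + vy + k·ωz)/r = 0.1600/0.06 = 2.6667
ω₃ (RL) = (vx + vy − k·ωz)/r = -0.9600/0.06 = -16.0000
ω₄ (RR) = (vx − vy + k·ωz)/r = 1.0600/0.06 = 17.6667

(-1.0000, 2.6667, -16.0000, 17.6667)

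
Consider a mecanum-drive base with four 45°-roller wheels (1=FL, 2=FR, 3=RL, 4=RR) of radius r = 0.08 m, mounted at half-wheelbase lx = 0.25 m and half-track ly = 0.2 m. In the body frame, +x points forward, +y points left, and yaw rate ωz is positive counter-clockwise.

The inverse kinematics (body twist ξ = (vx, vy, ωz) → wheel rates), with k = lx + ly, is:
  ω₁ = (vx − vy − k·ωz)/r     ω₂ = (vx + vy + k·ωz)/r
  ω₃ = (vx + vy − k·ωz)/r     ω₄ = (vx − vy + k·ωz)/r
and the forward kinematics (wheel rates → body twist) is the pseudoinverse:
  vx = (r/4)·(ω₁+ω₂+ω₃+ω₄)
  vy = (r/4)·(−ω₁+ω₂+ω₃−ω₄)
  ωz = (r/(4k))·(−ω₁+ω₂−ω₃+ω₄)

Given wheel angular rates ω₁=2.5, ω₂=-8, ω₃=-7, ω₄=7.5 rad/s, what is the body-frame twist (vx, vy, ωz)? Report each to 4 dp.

k = lx + ly = 0.25 + 0.2 = 0.4500
ω₁+ω₂+ω₃+ω₄ = -5.0000  →  vx = (0.08/4)·-5.0000 = -0.1000
−ω₁+ω₂+ω₃−ω₄ = -25.0000  →  vy = (0.08/4)·-25.0000 = -0.5000
−ω₁+ω₂−ω₃+ω₄ = 4.0000  →  ωz = (0.08/1.8000)·4.0000 = 0.1778

(-0.1000, -0.5000, 0.1778)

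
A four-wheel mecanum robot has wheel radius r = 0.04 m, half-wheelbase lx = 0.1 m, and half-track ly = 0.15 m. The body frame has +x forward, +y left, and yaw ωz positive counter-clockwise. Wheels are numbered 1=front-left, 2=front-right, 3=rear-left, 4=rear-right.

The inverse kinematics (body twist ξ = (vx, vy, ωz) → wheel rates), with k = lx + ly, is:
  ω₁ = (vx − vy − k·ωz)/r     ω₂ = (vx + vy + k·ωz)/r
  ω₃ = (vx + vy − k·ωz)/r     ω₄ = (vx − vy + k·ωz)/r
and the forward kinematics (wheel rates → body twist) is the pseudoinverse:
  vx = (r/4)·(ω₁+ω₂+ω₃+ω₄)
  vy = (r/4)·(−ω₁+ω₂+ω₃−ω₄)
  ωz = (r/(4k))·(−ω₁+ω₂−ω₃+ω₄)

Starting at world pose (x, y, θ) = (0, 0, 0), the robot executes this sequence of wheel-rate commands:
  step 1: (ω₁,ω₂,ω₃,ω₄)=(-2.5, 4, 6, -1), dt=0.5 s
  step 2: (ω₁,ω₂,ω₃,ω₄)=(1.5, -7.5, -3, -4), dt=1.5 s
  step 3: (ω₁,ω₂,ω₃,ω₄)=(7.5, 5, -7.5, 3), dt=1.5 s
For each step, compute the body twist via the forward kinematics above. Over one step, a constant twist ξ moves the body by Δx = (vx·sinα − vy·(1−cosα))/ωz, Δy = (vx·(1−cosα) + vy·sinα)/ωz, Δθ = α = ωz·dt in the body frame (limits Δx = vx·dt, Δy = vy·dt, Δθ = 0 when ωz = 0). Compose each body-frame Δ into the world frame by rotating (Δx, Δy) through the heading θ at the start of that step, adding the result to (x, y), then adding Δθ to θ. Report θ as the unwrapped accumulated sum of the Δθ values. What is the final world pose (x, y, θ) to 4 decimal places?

step 1: ξ=(vx,vy,ωz)=(0.0650, 0.1350, -0.0200), dt=0.5 → body Δ=(0.0328, 0.0673, -0.0100) → world pose (0.0328, 0.0673, -0.0100)
step 2: ξ=(vx,vy,ωz)=(-0.1300, -0.0800, -0.4000), dt=1.5 → body Δ=(-0.2184, -0.0562, -0.6000) → world pose (-0.1862, 0.0134, -0.6100)
step 3: ξ=(vx,vy,ωz)=(0.0800, -0.1300, 0.3200), dt=1.5 → body Δ=(0.1614, -0.1593, 0.4800) → world pose (-0.1452, -0.2097, -0.1300)

(-0.1452, -0.2097, -0.1300)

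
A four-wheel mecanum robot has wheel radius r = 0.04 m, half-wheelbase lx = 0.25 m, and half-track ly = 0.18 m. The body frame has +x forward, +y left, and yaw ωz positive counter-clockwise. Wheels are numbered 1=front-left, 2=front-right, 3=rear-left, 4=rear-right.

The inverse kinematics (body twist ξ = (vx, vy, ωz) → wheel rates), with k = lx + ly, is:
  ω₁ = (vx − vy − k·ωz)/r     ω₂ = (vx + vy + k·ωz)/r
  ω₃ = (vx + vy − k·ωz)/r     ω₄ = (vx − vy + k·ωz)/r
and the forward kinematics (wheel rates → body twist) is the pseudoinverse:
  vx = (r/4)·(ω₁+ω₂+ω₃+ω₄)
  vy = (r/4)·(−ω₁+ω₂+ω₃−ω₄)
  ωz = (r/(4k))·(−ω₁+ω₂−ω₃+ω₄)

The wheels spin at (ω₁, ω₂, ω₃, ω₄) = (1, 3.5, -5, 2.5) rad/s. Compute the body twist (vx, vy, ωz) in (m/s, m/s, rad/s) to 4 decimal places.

(0.0200, -0.0500, 0.2326)

k = lx + ly = 0.25 + 0.18 = 0.4300
ω₁+ω₂+ω₃+ω₄ = 2.0000  →  vx = (0.04/4)·2.0000 = 0.0200
−ω₁+ω₂+ω₃−ω₄ = -5.0000  →  vy = (0.04/4)·-5.0000 = -0.0500
−ω₁+ω₂−ω₃+ω₄ = 10.0000  →  ωz = (0.04/1.7200)·10.0000 = 0.2326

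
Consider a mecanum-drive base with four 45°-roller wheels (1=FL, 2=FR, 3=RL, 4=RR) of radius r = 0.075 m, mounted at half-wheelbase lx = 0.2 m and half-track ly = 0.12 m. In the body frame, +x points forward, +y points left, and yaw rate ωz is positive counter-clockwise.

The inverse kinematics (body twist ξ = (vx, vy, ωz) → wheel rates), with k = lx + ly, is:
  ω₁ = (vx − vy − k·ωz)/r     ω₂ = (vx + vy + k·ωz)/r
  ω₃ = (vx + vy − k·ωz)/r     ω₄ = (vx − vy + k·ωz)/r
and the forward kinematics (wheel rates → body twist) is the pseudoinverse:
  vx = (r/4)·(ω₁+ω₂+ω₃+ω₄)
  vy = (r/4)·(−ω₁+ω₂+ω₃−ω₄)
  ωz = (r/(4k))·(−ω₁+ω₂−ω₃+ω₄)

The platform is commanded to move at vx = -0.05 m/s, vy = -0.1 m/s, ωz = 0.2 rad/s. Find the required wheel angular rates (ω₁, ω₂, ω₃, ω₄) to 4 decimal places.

(-0.1867, -1.1467, -2.8533, 1.5200)

k = lx + ly = 0.2 + 0.12 = 0.3200;  k·ωz = 0.3200·0.2 = 0.0640
ω₁ (FL) = (vx − vy − k·ωz)/r = -0.0140/0.075 = -0.1867
ω₂ (FR) = (vx + vy + k·ωz)/r = -0.0860/0.075 = -1.1467
ω₃ (RL) = (vx + vy − k·ωz)/r = -0.2140/0.075 = -2.8533
ω₄ (RR) = (vx − vy + k·ωz)/r = 0.1140/0.075 = 1.5200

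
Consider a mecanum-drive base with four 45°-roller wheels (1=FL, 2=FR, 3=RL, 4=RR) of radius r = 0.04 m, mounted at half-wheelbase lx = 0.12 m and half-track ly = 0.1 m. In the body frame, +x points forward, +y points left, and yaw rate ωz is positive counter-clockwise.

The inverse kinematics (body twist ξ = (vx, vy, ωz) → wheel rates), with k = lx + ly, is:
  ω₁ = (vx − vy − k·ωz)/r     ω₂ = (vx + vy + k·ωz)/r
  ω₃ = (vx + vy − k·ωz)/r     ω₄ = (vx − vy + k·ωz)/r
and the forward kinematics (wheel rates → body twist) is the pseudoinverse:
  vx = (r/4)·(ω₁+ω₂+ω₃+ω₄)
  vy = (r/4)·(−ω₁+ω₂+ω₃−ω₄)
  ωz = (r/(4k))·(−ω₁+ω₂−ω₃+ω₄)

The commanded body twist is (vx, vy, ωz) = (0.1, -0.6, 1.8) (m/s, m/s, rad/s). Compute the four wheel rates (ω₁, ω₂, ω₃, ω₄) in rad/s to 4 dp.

(7.6000, -2.6000, -22.4000, 27.4000)

k = lx + ly = 0.12 + 0.1 = 0.2200;  k·ωz = 0.2200·1.8 = 0.3960
ω₁ (FL) = (vx − vy − k·ωz)/r = 0.3040/0.04 = 7.6000
ω₂ (FR) = (vx + vy + k·ωz)/r = -0.1040/0.04 = -2.6000
ω₃ (RL) = (vx + vy − k·ωz)/r = -0.8960/0.04 = -22.4000
ω₄ (RR) = (vx − vy + k·ωz)/r = 1.0960/0.04 = 27.4000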